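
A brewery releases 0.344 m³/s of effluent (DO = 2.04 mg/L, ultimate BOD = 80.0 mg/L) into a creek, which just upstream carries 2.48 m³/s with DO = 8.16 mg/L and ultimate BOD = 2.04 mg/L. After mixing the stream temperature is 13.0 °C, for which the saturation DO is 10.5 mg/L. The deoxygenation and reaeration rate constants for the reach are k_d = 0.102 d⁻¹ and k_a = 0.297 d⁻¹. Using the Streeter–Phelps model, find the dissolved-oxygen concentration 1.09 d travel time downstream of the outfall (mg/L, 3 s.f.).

Mixed DO = (2.48×8.16 + 0.344×2.04)/(2.48+0.344) = 20.94/2.824 = 7.415 mg/L.
Mixed L₀ = (2.48×2.04 + 0.344×80.0)/(2.824) = 32.58/2.824 = 11.54 mg/L.
Initial deficit D₀ = C_s − DO₀ = 10.5 − 7.415 = 3.085 mg/L.
D(1.09) = [0.102×11.54/(0.297−0.102)](e^(−0.102×1.09) − e^(−0.297×1.09)) + 3.085 e^(−0.297×1.09)
= 6.034 × (0.8948 − 0.7234) + 3.085 × 0.7234 = 3.266 mg/L.
DO = 10.5 − 3.266 = 7.234 mg/L.

DO ≈ 7.23 mg/L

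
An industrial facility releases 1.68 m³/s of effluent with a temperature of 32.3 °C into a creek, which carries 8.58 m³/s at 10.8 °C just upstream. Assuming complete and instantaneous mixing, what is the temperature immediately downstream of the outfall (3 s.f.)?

14.3 °C

Flow-weighted mixing: C = (Q_r C_r + Q_w C_w)/(Q_r + Q_w)
= (8.58×10.8 + 1.68×32.3)/(8.58 + 1.68) = 146.9/10.26 = 14.32 °C.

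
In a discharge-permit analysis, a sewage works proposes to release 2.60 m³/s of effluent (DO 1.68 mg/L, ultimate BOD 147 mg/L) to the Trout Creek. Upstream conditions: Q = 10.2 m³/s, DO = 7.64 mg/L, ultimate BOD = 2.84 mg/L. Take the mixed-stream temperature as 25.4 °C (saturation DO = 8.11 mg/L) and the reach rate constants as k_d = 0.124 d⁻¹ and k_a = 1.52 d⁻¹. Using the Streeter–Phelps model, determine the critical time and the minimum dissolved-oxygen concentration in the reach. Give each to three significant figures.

Mixed DO = (10.2×7.64 + 2.60×1.68)/(10.2+2.60) = 82.30/12.80 = 6.429 mg/L.
Mixed L₀ = (10.2×2.84 + 2.60×147)/(12.80) = 411.2/12.80 = 32.12 mg/L.
Initial deficit D₀ = C_s − DO₀ = 8.11 − 6.429 = 1.681 mg/L.
t_c = (1/1.396) ln[(1.52/0.124)(1 − 1.681×1.396/(0.124×32.12))] = 0.7163 × ln(5.038) = 1.158 d.
D_c = (0.124/1.52) × 32.12 × e^(−0.124×1.158) = 0.08158 × 32.12 × 0.8662 = 2.270 mg/L.
Minimum DO = 8.11 − 2.270 = 5.840 mg/L.

t_c ≈ 1.16 d; minimum DO ≈ 5.84 mg/L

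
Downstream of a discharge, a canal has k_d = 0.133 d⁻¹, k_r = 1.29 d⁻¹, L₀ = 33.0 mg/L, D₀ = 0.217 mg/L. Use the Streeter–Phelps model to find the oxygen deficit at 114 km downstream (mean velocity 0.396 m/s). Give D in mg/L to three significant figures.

D ≈ 2.39 mg/L

Travel time t = x/v = 114 km / (0.396 m/s) = 114000 m / 0.396 m/s = 287900 s = 3.332 d.
k_d L₀/(k_r−k_d) = 0.133×33.0/(1.29−0.133) = 4.389/1.157 = 3.793 mg/L.
e^(−k_d t) = e^(−0.133×3.332) = 0.6420; e^(−k_r t) = e^(−1.29×3.332) = 0.01359.
D = 3.793 × (0.6420 − 0.01359) + 0.217 × 0.01359 = 2.384 + 0.002950 = 2.387 mg/L.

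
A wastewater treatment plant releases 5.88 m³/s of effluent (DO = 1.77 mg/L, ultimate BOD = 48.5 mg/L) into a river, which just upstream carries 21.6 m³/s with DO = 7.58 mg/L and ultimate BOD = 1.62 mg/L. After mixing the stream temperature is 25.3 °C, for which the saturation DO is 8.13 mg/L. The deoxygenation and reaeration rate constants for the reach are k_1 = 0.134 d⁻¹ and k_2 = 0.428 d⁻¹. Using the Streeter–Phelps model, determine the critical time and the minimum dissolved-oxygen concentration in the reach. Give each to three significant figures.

Mixed DO = (21.6×7.58 + 5.88×1.77)/(21.6+5.88) = 174.1/27.48 = 6.337 mg/L.
Mixed L₀ = (21.6×1.62 + 5.88×48.5)/(27.48) = 320.2/27.48 = 11.65 mg/L.
Initial deficit D₀ = C_s − DO₀ = 8.13 − 6.337 = 1.793 mg/L.
t_c = (1/0.2940) ln[(0.428/0.134)(1 − 1.793×0.2940/(0.134×11.65))] = 3.401 × ln(2.115) = 2.549 d.
D_c = (0.134/0.428) × 11.65 × e^(−0.134×2.549) = 0.3131 × 11.65 × 0.7107 = 2.592 mg/L.
Minimum DO = 8.13 − 2.592 = 5.538 mg/L.

t_c ≈ 2.55 d; minimum DO ≈ 5.54 mg/L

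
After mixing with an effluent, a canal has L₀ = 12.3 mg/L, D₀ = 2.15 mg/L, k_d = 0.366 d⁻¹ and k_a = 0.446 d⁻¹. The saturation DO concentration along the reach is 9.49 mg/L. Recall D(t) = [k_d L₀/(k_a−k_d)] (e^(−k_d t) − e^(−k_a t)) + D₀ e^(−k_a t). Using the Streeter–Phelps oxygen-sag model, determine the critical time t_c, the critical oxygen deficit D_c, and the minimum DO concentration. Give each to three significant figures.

t_c ≈ 1.98 d; D_c ≈ 4.88 mg/L; min DO ≈ 4.61 mg/L

t_c = [1/(k_a−k_d)] ln[(k_a/k_d)(1 − D₀(k_a−k_d)/(k_d L₀))]
= [1/(0.446−0.366)] ln[(0.446/0.366)(1 − 2.15×0.08000/(0.366×12.3))]
= (1/0.08000) ln[1.219 × 0.9618] = 12.50 × ln(1.172) = 12.50 × 0.1587 = 1.984 d.
D_c = (k_d/k_a) L₀ e^(−k_d t_c) = (0.366/0.446) × 12.3 × e^(−0.366×1.984) = 0.8206 × 12.3 × 0.4837 = 4.883 mg/L.
Minimum DO = C_s − D_c = 9.49 − 4.883 = 4.607 mg/L.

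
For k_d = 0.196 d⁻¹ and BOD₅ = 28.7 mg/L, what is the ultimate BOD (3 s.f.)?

L₀ ≈ 45.9 mg/L

BOD₅ = L₀(1 − e^(−5k_d)) ⇒ L₀ = BOD₅ / (1 − e^(−5×0.196))
= 28.7 / (1 − 0.3753) = 28.7 / 0.6247 = 45.94 mg/L.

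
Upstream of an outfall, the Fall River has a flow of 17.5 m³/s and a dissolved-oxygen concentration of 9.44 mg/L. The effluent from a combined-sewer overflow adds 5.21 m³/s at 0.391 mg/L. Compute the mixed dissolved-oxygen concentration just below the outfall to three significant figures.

Flow-weighted mixing: C = (Q_r C_r + Q_w C_w)/(Q_r + Q_w)
= (17.5×9.44 + 5.21×0.391)/(17.5 + 5.21) = 167.2/22.71 = 7.364 mg/L.

7.36 mg/L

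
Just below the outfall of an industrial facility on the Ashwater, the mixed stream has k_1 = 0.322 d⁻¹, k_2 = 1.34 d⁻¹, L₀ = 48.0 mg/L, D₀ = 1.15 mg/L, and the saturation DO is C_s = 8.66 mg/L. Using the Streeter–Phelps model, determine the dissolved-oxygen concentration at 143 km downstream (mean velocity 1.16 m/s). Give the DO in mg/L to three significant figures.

DO ≈ 1.14 mg/L

Travel time t = x/v = 143 km / (1.16 m/s) = 143000 m / 1.16 m/s = 123300 s = 1.427 d.
k_1 L₀/(k_2−k_1) = 0.322×48.0/(1.34−0.322) = 15.46/1.018 = 15.18 mg/L.
e^(−k_1 t) = e^(−0.322×1.427) = 0.6316; e^(−k_2 t) = e^(−1.34×1.427) = 0.1478.
D = 15.18 × (0.6316 − 0.1478) + 1.15 × 0.1478 = 7.346 + 0.1700 = 7.516 mg/L.
DO = C_s − D = 8.66 − 7.516 = 1.144 mg/L.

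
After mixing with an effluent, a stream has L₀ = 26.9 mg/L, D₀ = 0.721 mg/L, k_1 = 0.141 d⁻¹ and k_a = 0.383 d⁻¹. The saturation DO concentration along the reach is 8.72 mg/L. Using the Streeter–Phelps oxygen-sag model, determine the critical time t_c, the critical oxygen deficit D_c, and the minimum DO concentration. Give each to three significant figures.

t_c ≈ 3.93 d; D_c ≈ 5.69 mg/L; min DO ≈ 3.03 mg/L

t_c = [1/(k_a−k_1)] ln[(k_a/k_1)(1 − D₀(k_a−k_1)/(k_1 L₀))]
= [1/(0.383−0.141)] ln[(0.383/0.141)(1 − 0.721×0.2420/(0.141×26.9))]
= (1/0.2420) ln[2.716 × 0.9540] = 4.132 × ln(2.591) = 4.132 × 0.9522 = 3.935 d.
D_c = (k_1/k_a) L₀ e^(−k_1 t_c) = (0.141/0.383) × 26.9 × e^(−0.141×3.935) = 0.3681 × 26.9 × 0.5742 = 5.686 mg/L.
Minimum DO = C_s − D_c = 8.72 − 5.686 = 3.034 mg/L.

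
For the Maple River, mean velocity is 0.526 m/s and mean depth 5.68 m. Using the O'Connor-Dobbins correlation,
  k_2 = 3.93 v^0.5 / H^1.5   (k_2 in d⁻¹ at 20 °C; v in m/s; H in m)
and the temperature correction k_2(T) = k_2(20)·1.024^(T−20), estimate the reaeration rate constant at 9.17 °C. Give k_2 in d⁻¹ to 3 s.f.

k_2(20) = 3.93 × 0.526^0.5 / 5.68^1.5 = 3.93 × 0.7253 / 13.54 = 0.2106 d⁻¹.
k_2(9.17) = 0.2106 × 1.024^(9.17−20) = 0.2106 × 0.7735 = 0.1629 d⁻¹.

k_2 ≈ 0.163 d⁻¹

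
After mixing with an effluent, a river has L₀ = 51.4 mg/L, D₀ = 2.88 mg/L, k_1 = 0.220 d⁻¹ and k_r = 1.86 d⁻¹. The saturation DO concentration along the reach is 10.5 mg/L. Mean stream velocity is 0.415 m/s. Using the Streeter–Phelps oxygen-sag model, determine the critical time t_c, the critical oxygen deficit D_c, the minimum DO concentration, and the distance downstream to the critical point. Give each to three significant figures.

t_c ≈ 0.972 d; D_c ≈ 4.91 mg/L; min DO ≈ 5.59 mg/L; x_c ≈ 34.8 km

At the critical point dD/dt = 0, so k_1 L₀ e^(−k_1 t) = k_r D. Substituting D(t) from the Streeter–Phelps equation and solving for t gives
t_c = ln[(k_r/k_1)(1 − D₀(k_r−k_1)/(k_1 L₀))] / (k_r−k_1).
Here k_r−k_1 = 1.640 d⁻¹ and 1 − D₀(k_r−k_1)/(k_1 L₀) = 1 − 2.88×1.640/(0.220×51.4) = 0.5823, so
t_c = ln(8.455 × 0.5823) / 1.640 = 1.594 / 1.640 = 0.9719 d.
L(t_c) = L₀ e^(−k_1 t_c) = 51.4 × 0.8075 = 41.51 mg/L, and at the critical point k_r D_c = k_1 L, so D_c = (0.220/1.86) × 41.51 = 4.909 mg/L.
Minimum DO = C_s − D_c = 10.5 − 4.909 = 5.591 mg/L.
x_c = v t_c = 0.415 m/s × 0.9719 d × 86400 s/d = 34850 m ≈ 34.8 km.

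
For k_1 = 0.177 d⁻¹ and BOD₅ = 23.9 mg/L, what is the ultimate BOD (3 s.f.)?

BOD₅ = L₀(1 − e^(−5k_1)) ⇒ L₀ = BOD₅ / (1 − e^(−5×0.177))
= 23.9 / (1 − 0.4127) = 23.9 / 0.5873 = 40.70 mg/L.

L₀ ≈ 40.7 mg/L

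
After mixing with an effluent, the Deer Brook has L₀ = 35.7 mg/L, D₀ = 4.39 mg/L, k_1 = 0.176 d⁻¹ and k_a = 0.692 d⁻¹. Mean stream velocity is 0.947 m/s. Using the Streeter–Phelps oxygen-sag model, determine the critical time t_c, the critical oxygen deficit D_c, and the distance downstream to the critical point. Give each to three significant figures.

At the critical point dD/dt = 0, so k_1 L₀ e^(−k_1 t) = k_a D. Substituting D(t) from the Streeter–Phelps equation and solving for t gives
t_c = ln[(k_a/k_1)(1 − D₀(k_a−k_1)/(k_1 L₀))] / (k_a−k_1).
Here k_a−k_1 = 0.5160 d⁻¹ and 1 − D₀(k_a−k_1)/(k_1 L₀) = 1 − 4.39×0.5160/(0.176×35.7) = 0.6395, so
t_c = ln(3.932 × 0.6395) / 0.5160 = 0.9220 / 0.5160 = 1.787 d.
L(t_c) = L₀ e^(−k_1 t_c) = 35.7 × 0.7302 = 26.07 mg/L, and at the critical point k_a D_c = k_1 L, so D_c = (0.176/0.692) × 26.07 = 6.630 mg/L.
x_c = v t_c = 0.947 m/s × 1.787 d × 86400 s/d = 146200 m ≈ 146 km.

t_c ≈ 1.79 d; D_c ≈ 6.63 mg/L; x_c ≈ 146 km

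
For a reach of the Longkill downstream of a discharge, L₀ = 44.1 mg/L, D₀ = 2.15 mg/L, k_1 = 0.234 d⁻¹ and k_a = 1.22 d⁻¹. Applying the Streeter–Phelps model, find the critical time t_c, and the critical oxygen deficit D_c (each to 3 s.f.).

With k_a/k_1 = 5.214 and 1 − D₀(k_a−k_1)/(k_1 L₀) = 0.7946,
t_c = ln(5.214 × 0.7946) / (1.22 − 0.234) = ln(4.143) / 0.9860 = 1.421/0.9860 = 1.442 d.
L(t_c) = L₀ e^(−k_1 t_c) = 44.1 × 0.7137 = 31.47 mg/L, and at the critical point k_a D_c = k_1 L, so D_c = (0.234/1.22) × 31.47 = 6.037 mg/L.

t_c ≈ 1.44 d; D_c ≈ 6.04 mg/L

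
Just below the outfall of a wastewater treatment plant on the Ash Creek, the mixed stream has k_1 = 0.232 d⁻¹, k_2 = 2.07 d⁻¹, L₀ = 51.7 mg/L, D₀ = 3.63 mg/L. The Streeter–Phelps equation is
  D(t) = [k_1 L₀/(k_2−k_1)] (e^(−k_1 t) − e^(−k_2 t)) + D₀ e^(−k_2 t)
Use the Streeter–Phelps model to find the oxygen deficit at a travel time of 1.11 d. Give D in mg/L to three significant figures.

k_1 L₀/(k_2−k_1) = 0.232×51.7/(2.07−0.232) = 11.99/1.838 = 6.526 mg/L.
e^(−k_1 t) = e^(−0.232×1.110) = 0.7730; e^(−k_2 t) = e^(−2.07×1.110) = 0.1005.
D = 6.526 × (0.7730 − 0.1005) + 3.63 × 0.1005 = 4.388 + 0.3648 = 4.753 mg/L.

D ≈ 4.75 mg/L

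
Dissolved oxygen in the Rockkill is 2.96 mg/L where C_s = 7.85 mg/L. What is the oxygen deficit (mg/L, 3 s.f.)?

D = C_s − C = 7.85 − 2.96 = 4.89 mg/L.

D ≈ 4.89 mg/L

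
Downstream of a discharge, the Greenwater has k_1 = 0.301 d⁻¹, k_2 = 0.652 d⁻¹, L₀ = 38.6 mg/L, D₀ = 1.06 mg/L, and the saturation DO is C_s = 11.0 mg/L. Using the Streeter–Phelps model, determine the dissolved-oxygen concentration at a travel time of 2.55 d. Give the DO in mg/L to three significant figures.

DO ≈ 1.71 mg/L

k_1 L₀/(k_2−k_1) = 0.301×38.6/(0.652−0.301) = 11.62/0.3510 = 33.10 mg/L.
e^(−k_1 t) = e^(−0.301×2.550) = 0.4641; e^(−k_2 t) = e^(−0.652×2.550) = 0.1896.
D = 33.10 × (0.4641 − 0.1896) + 1.06 × 0.1896 = 9.086 + 0.2010 = 9.287 mg/L.
DO = C_s − D = 11.0 − 9.287 = 1.713 mg/L.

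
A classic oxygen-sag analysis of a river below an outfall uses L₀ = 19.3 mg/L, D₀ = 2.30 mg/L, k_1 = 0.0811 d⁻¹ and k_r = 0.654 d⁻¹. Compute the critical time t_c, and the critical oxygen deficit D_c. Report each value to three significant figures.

t_c = [1/(k_r−k_1)] ln[(k_r/k_1)(1 − D₀(k_r−k_1)/(k_1 L₀))]
= [1/(0.654−0.0811)] ln[(0.654/0.0811)(1 − 2.30×0.5729/(0.0811×19.3))]
= (1/0.5729) ln[8.064 × 0.1582] = 1.746 × ln(1.275) = 1.746 × 0.2433 = 0.4247 d.
L(t_c) = L₀ e^(−k_1 t_c) = 19.3 × 0.9661 = 18.65 mg/L, and at the critical point k_r D_c = k_1 L, so D_c = (0.0811/0.654) × 18.65 = 2.312 mg/L.

t_c ≈ 0.425 d; D_c ≈ 2.31 mg/L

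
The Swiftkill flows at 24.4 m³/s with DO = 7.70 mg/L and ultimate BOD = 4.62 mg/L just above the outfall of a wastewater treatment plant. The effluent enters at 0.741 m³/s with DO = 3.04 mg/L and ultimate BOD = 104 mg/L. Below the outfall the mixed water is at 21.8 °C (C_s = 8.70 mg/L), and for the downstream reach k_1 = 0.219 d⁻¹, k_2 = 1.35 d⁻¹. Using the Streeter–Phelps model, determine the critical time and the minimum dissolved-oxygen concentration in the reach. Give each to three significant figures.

t_c ≈ 0.277 d; minimum DO ≈ 7.55 mg/L

Mixed DO = (24.4×7.70 + 0.741×3.04)/(24.4+0.741) = 190.1/25.14 = 7.563 mg/L.
Mixed L₀ = (24.4×4.62 + 0.741×104)/(25.14) = 189.8/25.14 = 7.549 mg/L.
Initial deficit D₀ = C_s − DO₀ = 8.70 − 7.563 = 1.137 mg/L.
t_c = (1/1.131) ln[(1.35/0.219)(1 − 1.137×1.131/(0.219×7.549))] = 0.8842 × ln(1.368) = 0.2771 d.
D_c = (0.219/1.35) × 7.549 × e^(−0.219×0.2771) = 0.1622 × 7.549 × 0.9411 = 1.153 mg/L.
Minimum DO = 8.70 − 1.153 = 7.547 mg/L.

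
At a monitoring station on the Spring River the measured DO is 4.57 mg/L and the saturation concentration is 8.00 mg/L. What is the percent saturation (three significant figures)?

% saturation = C/C_s × 100 = 4.57/8.00 × 100 = 57.1 %.

57.1 % saturation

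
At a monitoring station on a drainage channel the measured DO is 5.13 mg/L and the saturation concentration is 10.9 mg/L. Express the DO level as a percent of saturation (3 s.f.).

47.1 % saturation

% saturation = C/C_s × 100 = 5.13/10.9 × 100 = 47.1 %.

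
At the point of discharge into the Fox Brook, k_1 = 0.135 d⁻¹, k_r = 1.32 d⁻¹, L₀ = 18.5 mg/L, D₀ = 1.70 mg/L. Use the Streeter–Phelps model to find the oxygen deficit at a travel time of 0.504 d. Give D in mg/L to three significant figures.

k_1 L₀/(k_r−k_1) = 0.135×18.5/(1.32−0.135) = 2.498/1.185 = 2.108 mg/L.
e^(−k_1 t) = e^(−0.135×0.5040) = 0.9342; e^(−k_r t) = e^(−1.32×0.5040) = 0.5141.
D = 2.108 × (0.9342 − 0.5141) + 1.70 × 0.5141 = 0.8854 + 0.8740 = 1.759 mg/L.

D ≈ 1.76 mg/L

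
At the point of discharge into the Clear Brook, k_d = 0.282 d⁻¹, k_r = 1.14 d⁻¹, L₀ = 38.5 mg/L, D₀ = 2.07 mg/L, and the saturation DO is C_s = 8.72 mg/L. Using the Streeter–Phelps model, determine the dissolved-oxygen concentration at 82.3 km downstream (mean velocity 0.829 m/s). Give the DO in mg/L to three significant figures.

Travel time t = x/v = 82.3 km / (0.829 m/s) = 82300 m / 0.829 m/s = 99280 s = 1.149 d.
k_d L₀/(k_r−k_d) = 0.282×38.5/(1.14−0.282) = 10.86/0.8580 = 12.65 mg/L.
e^(−k_d t) = e^(−0.282×1.149) = 0.7232; e^(−k_r t) = e^(−1.14×1.149) = 0.2698.
D = 12.65 × (0.7232 − 0.2698) + 2.07 × 0.2698 = 5.737 + 0.5586 = 6.296 mg/L.
DO = C_s − D = 8.72 − 6.296 = 2.424 mg/L.

DO ≈ 2.42 mg/L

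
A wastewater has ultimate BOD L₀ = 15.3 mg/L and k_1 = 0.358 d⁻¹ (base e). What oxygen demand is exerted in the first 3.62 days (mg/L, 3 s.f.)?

y_t = L₀(1 − e^(−k_1 t)) = 15.3 × (1 − e^(−0.358×3.62))
= 15.3 × (1 − 0.2736) = 15.3 × 0.7264 = 11.11 mg/L.

y ≈ 11.1 mg/L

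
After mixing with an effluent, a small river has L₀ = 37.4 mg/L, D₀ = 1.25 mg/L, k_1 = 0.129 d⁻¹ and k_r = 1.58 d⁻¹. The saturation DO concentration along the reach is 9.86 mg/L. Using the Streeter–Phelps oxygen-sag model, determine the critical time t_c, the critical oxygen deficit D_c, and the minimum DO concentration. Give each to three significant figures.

t_c ≈ 1.40 d; D_c ≈ 2.55 mg/L; min DO ≈ 7.31 mg/L

With k_r/k_1 = 12.25 and 1 − D₀(k_r−k_1)/(k_1 L₀) = 0.6241,
t_c = ln(12.25 × 0.6241) / (1.58 − 0.129) = ln(7.644) / 1.451 = 2.034/1.451 = 1.402 d.
D_c = (k_1/k_r) L₀ e^(−k_1 t_c) = (0.129/1.58) × 37.4 × e^(−0.129×1.402) = 0.08165 × 37.4 × 0.8346 = 2.548 mg/L.
Minimum DO = C_s − D_c = 9.86 − 2.548 = 7.312 mg/L.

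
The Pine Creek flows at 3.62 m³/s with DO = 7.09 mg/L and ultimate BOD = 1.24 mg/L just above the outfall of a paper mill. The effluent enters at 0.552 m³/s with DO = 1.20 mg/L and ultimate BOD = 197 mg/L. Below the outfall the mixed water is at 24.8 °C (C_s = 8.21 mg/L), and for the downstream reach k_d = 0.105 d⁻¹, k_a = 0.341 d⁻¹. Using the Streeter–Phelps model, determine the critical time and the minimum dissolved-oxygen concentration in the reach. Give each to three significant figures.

Mixed DO = (3.62×7.09 + 0.552×1.20)/(3.62+0.552) = 26.33/4.172 = 6.311 mg/L.
Mixed L₀ = (3.62×1.24 + 0.552×197)/(4.172) = 113.2/4.172 = 27.14 mg/L.
Initial deficit D₀ = C_s − DO₀ = 8.21 − 6.311 = 1.899 mg/L.
t_c = (1/0.2360) ln[(0.341/0.105)(1 − 1.899×0.2360/(0.105×27.14))] = 4.237 × ln(2.737) = 4.266 d.
D_c = (0.105/0.341) × 27.14 × e^(−0.105×4.266) = 0.3079 × 27.14 × 0.6389 = 5.340 mg/L.
Minimum DO = 8.21 − 5.340 = 2.870 mg/L.

t_c ≈ 4.27 d; minimum DO ≈ 2.87 mg/L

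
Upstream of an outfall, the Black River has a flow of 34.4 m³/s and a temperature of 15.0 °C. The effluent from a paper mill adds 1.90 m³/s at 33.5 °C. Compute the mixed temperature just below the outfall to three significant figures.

Flow-weighted mixing: C = (Q_r C_r + Q_w C_w)/(Q_r + Q_w)
= (34.4×15.0 + 1.90×33.5)/(34.4 + 1.90) = 579.6/36.30 = 15.97 °C.

16.0 °C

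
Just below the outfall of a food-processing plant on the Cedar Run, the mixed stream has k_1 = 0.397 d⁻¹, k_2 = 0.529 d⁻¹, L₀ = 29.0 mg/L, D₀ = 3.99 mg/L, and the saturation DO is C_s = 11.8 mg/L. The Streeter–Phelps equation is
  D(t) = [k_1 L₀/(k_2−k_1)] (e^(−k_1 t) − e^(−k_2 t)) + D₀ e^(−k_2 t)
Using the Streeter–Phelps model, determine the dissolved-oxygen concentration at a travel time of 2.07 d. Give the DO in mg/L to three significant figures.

DO ≈ 1.30 mg/L

k_1 L₀/(k_2−k_1) = 0.397×29.0/(0.529−0.397) = 11.51/0.1320 = 87.22 mg/L.
e^(−k_1 t) = e^(−0.397×2.070) = 0.4396; e^(−k_2 t) = e^(−0.529×2.070) = 0.3345.
D = 87.22 × (0.4396 − 0.3345) + 3.99 × 0.3345 = 9.168 + 1.335 = 10.50 mg/L.
DO = C_s − D = 11.8 − 10.50 = 1.297 mg/L.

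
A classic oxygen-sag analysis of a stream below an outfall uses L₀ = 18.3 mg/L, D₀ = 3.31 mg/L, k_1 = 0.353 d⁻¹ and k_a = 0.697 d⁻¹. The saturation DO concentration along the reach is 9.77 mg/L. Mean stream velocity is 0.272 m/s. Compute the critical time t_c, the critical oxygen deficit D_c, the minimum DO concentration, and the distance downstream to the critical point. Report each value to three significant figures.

t_c = [1/(k_a−k_1)] ln[(k_a/k_1)(1 − D₀(k_a−k_1)/(k_1 L₀))]
= [1/(0.697−0.353)] ln[(0.697/0.353)(1 − 3.31×0.3440/(0.353×18.3))]
= (1/0.3440) ln[1.975 × 0.8237] = 2.907 × ln(1.626) = 2.907 × 0.4864 = 1.414 d.
D_c = (k_1/k_a) L₀ e^(−k_1 t_c) = (0.353/0.697) × 18.3 × e^(−0.353×1.414) = 0.5065 × 18.3 × 0.6071 = 5.626 mg/L.
Minimum DO = C_s − D_c = 9.77 − 5.626 = 4.144 mg/L.
x_c = v t_c = 0.272 m/s × 1.414 d × 86400 s/d = 33230 m ≈ 33.2 km.

t_c ≈ 1.41 d; D_c ≈ 5.63 mg/L; min DO ≈ 4.14 mg/L; x_c ≈ 33.2 km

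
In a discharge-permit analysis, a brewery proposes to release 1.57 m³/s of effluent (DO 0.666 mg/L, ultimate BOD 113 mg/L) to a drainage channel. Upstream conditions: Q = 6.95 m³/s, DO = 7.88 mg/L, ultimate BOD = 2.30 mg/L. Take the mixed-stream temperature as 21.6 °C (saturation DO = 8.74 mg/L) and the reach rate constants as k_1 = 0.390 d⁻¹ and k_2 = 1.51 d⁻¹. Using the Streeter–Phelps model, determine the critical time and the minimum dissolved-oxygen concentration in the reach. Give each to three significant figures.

Mixed DO = (6.95×7.88 + 1.57×0.666)/(6.95+1.57) = 55.81/8.520 = 6.551 mg/L.
Mixed L₀ = (6.95×2.30 + 1.57×113)/(8.520) = 193.4/8.520 = 22.70 mg/L.
Initial deficit D₀ = C_s − DO₀ = 8.74 − 6.551 = 2.189 mg/L.
t_c = (1/1.120) ln[(1.51/0.390)(1 − 2.189×1.120/(0.390×22.70))] = 0.8929 × ln(2.799) = 0.9191 d.
D_c = (0.390/1.51) × 22.70 × e^(−0.390×0.9191) = 0.2583 × 22.70 × 0.6988 = 4.097 mg/L.
Minimum DO = 8.74 − 4.097 = 4.643 mg/L.

t_c ≈ 0.919 d; minimum DO ≈ 4.64 mg/L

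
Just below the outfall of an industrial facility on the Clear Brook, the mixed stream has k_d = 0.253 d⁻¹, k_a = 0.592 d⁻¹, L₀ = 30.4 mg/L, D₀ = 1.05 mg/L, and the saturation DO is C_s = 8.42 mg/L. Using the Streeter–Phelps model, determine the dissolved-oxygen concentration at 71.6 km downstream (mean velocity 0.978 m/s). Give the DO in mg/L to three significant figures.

DO ≈ 3.21 mg/L

Travel time t = x/v = 71.6 km / (0.978 m/s) = 71600 m / 0.978 m/s = 73210 s = 0.8473 d.
k_d L₀/(k_a−k_d) = 0.253×30.4/(0.592−0.253) = 7.691/0.3390 = 22.69 mg/L.
e^(−k_d t) = e^(−0.253×0.8473) = 0.8070; e^(−k_a t) = e^(−0.592×0.8473) = 0.6055.
D = 22.69 × (0.8070 − 0.6055) + 1.05 × 0.6055 = 4.572 + 0.6358 = 5.207 mg/L.
DO = C_s − D = 8.42 − 5.207 = 3.213 mg/L.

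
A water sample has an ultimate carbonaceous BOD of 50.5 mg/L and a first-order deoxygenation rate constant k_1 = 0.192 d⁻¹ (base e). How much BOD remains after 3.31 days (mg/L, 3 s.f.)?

L_t = L₀ e^(−k_1 t) = 50.5 × e^(−0.192×3.31) = 50.5 × 0.5297 = 26.75 mg/L.

L ≈ 26.7 mg/L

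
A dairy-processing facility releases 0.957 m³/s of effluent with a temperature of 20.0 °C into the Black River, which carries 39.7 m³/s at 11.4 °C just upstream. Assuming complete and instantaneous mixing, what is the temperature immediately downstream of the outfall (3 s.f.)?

Flow-weighted mixing: C = (Q_r C_r + Q_w C_w)/(Q_r + Q_w)
= (39.7×11.4 + 0.957×20.0)/(39.7 + 0.957) = 471.7/40.66 = 11.60 °C.

11.6 °C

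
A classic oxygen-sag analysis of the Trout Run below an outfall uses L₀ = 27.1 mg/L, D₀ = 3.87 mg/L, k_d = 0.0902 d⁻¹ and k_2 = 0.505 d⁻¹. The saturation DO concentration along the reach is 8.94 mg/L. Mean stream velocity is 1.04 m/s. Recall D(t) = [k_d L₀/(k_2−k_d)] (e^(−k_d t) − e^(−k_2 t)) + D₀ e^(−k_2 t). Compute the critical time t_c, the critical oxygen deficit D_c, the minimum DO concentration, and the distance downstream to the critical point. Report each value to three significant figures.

At the critical point dD/dt = 0, so k_d L₀ e^(−k_d t) = k_2 D. Substituting D(t) from the Streeter–Phelps equation and solving for t gives
t_c = ln[(k_2/k_d)(1 − D₀(k_2−k_d)/(k_d L₀))] / (k_2−k_d).
Here k_2−k_d = 0.4148 d⁻¹ and 1 − D₀(k_2−k_d)/(k_d L₀) = 1 − 3.87×0.4148/(0.0902×27.1) = 0.3433, so
t_c = ln(5.599 × 0.3433) / 0.4148 = 0.6533 / 0.4148 = 1.575 d.
L(t_c) = L₀ e^(−k_d t_c) = 27.1 × 0.8676 = 23.51 mg/L, and at the critical point k_2 D_c = k_d L, so D_c = (0.0902/0.505) × 23.51 = 4.199 mg/L.
Minimum DO = C_s − D_c = 8.94 − 4.199 = 4.741 mg/L.
x_c = v t_c = 1.04 m/s × 1.575 d × 86400 s/d = 141500 m ≈ 142 km.

t_c ≈ 1.58 d; D_c ≈ 4.20 mg/L; min DO ≈ 4.74 mg/L; x_c ≈ 142 km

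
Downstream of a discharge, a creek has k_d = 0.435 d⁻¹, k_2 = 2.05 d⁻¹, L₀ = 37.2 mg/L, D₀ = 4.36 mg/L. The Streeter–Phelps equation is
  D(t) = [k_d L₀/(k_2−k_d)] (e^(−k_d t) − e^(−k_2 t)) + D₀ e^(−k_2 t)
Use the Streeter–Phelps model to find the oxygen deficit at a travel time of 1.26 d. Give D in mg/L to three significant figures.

k_d L₀/(k_2−k_d) = 0.435×37.2/(2.05−0.435) = 16.18/1.615 = 10.02 mg/L.
e^(−k_d t) = e^(−0.435×1.260) = 0.5780; e^(−k_2 t) = e^(−2.05×1.260) = 0.07555.
D = 10.02 × (0.5780 − 0.07555) + 4.36 × 0.07555 = 5.035 + 0.3294 = 5.364 mg/L.

D ≈ 5.36 mg/L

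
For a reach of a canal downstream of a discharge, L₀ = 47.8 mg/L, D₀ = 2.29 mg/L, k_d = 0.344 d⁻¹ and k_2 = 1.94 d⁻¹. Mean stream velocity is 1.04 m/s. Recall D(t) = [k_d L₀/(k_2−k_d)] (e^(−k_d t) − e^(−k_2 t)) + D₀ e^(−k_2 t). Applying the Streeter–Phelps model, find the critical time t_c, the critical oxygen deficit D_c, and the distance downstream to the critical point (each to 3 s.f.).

With k_2/k_d = 5.640 and 1 − D₀(k_2−k_d)/(k_d L₀) = 0.7777,
t_c = ln(5.640 × 0.7777) / (1.94 − 0.344) = ln(4.386) / 1.596 = 1.478/1.596 = 0.9263 d.
D_c = (k_d/k_2) L₀ e^(−k_d t_c) = (0.344/1.94) × 47.8 × e^(−0.344×0.9263) = 0.1773 × 47.8 × 0.7271 = 6.163 mg/L.
x_c = v t_c = 1.04 m/s × 0.9263 d × 86400 s/d = 83240 m ≈ 83.2 km.

t_c ≈ 0.926 d; D_c ≈ 6.16 mg/L; x_c ≈ 83.2 km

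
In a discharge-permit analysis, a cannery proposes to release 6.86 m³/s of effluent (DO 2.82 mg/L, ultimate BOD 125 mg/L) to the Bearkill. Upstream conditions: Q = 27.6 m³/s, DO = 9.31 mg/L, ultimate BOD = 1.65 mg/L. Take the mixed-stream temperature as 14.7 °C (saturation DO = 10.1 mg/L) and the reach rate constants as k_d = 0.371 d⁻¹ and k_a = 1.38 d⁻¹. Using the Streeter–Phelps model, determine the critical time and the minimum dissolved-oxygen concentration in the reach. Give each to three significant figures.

Mixed DO = (27.6×9.31 + 6.86×2.82)/(27.6+6.86) = 276.3/34.46 = 8.018 mg/L.
Mixed L₀ = (27.6×1.65 + 6.86×125)/(34.46) = 903.0/34.46 = 26.21 mg/L.
Initial deficit D₀ = C_s − DO₀ = 10.1 − 8.018 = 2.082 mg/L.
t_c = (1/1.009) ln[(1.38/0.371)(1 − 2.082×1.009/(0.371×26.21))] = 0.9911 × ln(2.916) = 1.061 d.
D_c = (0.371/1.38) × 26.21 × e^(−0.371×1.061) = 0.2688 × 26.21 × 0.6747 = 4.753 mg/L.
Minimum DO = 10.1 − 4.753 = 5.347 mg/L.

t_c ≈ 1.06 d; minimum DO ≈ 5.35 mg/L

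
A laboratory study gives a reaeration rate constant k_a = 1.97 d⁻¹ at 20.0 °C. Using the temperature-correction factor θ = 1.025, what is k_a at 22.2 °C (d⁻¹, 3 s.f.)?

k_a ≈ 2.08 d⁻¹

k_a(T₂) = k_a(T₁) · θ^(T₂−T₁) = 1.97 × 1.025^(22.2−20.0)
= 1.97 × 1.025^2.20 = 1.97 × 1.056 = 2.080 d⁻¹.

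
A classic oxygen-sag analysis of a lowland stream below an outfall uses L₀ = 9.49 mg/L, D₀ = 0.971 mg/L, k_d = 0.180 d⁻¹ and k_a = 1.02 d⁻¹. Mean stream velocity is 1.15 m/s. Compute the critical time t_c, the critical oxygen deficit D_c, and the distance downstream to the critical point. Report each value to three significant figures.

With k_a/k_d = 5.667 and 1 − D₀(k_a−k_d)/(k_d L₀) = 0.5225,
t_c = ln(5.667 × 0.5225) / (1.02 − 0.180) = ln(2.961) / 0.8400 = 1.085/0.8400 = 1.292 d.
L(t_c) = L₀ e^(−k_d t_c) = 9.49 × 0.7925 = 7.520 mg/L, and at the critical point k_a D_c = k_d L, so D_c = (0.180/1.02) × 7.520 = 1.327 mg/L.
x_c = v t_c = 1.15 m/s × 1.292 d × 86400 s/d = 128400 m ≈ 128 km.

t_c ≈ 1.29 d; D_c ≈ 1.33 mg/L; x_c ≈ 128 km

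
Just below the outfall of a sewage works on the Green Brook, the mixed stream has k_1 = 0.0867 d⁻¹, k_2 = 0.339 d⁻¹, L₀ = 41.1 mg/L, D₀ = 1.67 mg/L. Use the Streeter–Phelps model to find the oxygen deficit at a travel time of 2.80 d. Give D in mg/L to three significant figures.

k_1 L₀/(k_2−k_1) = 0.0867×41.1/(0.339−0.0867) = 3.563/0.2523 = 14.12 mg/L.
e^(−k_1 t) = e^(−0.0867×2.800) = 0.7845; e^(−k_2 t) = e^(−0.339×2.800) = 0.3871.
D = 14.12 × (0.7845 − 0.3871) + 1.67 × 0.3871 = 5.613 + 0.6464 = 6.259 mg/L.

D ≈ 6.26 mg/L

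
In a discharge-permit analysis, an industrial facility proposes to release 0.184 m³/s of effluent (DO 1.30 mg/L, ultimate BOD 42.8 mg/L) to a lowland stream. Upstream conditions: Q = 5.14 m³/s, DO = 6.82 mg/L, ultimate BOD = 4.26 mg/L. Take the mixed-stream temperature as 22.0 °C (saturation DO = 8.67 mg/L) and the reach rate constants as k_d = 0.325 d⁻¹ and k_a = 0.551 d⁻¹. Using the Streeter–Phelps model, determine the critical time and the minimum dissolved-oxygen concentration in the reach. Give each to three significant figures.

t_c ≈ 1.04 d; minimum DO ≈ 6.32 mg/L

Mixed DO = (5.14×6.82 + 0.184×1.30)/(5.14+0.184) = 35.29/5.324 = 6.629 mg/L.
Mixed L₀ = (5.14×4.26 + 0.184×42.8)/(5.324) = 29.77/5.324 = 5.592 mg/L.
Initial deficit D₀ = C_s − DO₀ = 8.67 − 6.629 = 2.041 mg/L.
t_c = (1/0.2260) ln[(0.551/0.325)(1 − 2.041×0.2260/(0.325×5.592))] = 4.425 × ln(1.265) = 1.041 d.
D_c = (0.325/0.551) × 5.592 × e^(−0.325×1.041) = 0.5898 × 5.592 × 0.7131 = 2.352 mg/L.
Minimum DO = 8.67 − 2.352 = 6.318 mg/L.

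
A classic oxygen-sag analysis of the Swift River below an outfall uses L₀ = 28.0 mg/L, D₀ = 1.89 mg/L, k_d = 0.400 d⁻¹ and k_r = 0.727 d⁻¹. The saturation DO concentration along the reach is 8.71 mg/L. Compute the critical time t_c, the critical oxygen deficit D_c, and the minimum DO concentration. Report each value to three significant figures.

t_c ≈ 1.65 d; D_c ≈ 7.95 mg/L; min DO ≈ 0.759 mg/L

t_c = [1/(k_r−k_d)] ln[(k_r/k_d)(1 − D₀(k_r−k_d)/(k_d L₀))]
= [1/(0.727−0.400)] ln[(0.727/0.400)(1 − 1.89×0.3270/(0.400×28.0))]
= (1/0.3270) ln[1.817 × 0.9448] = 3.058 × ln(1.717) = 3.058 × 0.5407 = 1.654 d.
L(t_c) = L₀ e^(−k_d t_c) = 28.0 × 0.5161 = 14.45 mg/L, and at the critical point k_r D_c = k_d L, so D_c = (0.400/0.727) × 14.45 = 7.951 mg/L.
Minimum DO = C_s − D_c = 8.71 − 7.951 = 0.7587 mg/L.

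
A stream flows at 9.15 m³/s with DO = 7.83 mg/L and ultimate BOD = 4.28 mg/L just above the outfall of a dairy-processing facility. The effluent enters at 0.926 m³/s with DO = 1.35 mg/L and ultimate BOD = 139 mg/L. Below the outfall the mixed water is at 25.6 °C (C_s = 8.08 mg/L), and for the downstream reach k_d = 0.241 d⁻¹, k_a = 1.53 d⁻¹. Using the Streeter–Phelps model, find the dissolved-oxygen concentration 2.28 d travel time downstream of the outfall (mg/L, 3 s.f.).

Mixed DO = (9.15×7.83 + 0.926×1.35)/(9.15+0.926) = 72.89/10.08 = 7.234 mg/L.
Mixed L₀ = (9.15×4.28 + 0.926×139)/(10.08) = 167.9/10.08 = 16.66 mg/L.
Initial deficit D₀ = C_s − DO₀ = 8.08 − 7.234 = 0.8455 mg/L.
D(2.28) = [0.241×16.66/(1.53−0.241)](e^(−0.241×2.28) − e^(−1.53×2.28)) + 0.8455 e^(−1.53×2.28)
= 3.115 × (0.5772 − 0.03055) + 0.8455 × 0.03055 = 1.729 mg/L.
DO = 8.08 − 1.729 = 6.351 mg/L.

DO ≈ 6.35 mg/L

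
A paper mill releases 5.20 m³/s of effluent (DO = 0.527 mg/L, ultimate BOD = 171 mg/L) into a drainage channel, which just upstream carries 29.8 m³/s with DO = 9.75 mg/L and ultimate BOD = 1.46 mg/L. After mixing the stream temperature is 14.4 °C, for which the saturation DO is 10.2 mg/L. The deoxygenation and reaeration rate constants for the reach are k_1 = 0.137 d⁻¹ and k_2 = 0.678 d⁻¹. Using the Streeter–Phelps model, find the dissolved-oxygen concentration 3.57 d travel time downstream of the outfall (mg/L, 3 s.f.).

Mixed DO = (29.8×9.75 + 5.20×0.527)/(29.8+5.20) = 293.3/35.00 = 8.380 mg/L.
Mixed L₀ = (29.8×1.46 + 5.20×171)/(35.00) = 932.7/35.00 = 26.65 mg/L.
Initial deficit D₀ = C_s − DO₀ = 10.2 − 8.380 = 1.820 mg/L.
D(3.57) = [0.137×26.65/(0.678−0.137)](e^(−0.137×3.57) − e^(−0.678×3.57)) + 1.820 e^(−0.678×3.57)
= 6.748 × (0.6132 − 0.08888) + 1.820 × 0.08888 = 3.700 mg/L.
DO = 10.2 − 3.700 = 6.500 mg/L.

DO ≈ 6.50 mg/L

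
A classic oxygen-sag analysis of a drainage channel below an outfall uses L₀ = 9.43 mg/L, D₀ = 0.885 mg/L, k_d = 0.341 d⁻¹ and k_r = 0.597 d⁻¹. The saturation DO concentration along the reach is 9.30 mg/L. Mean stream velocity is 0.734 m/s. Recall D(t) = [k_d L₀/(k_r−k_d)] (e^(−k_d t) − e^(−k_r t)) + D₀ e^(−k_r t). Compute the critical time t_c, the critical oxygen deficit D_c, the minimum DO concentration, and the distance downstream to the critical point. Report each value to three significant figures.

t_c ≈ 1.90 d; D_c ≈ 2.82 mg/L; min DO ≈ 6.48 mg/L; x_c ≈ 121 km

With k_r/k_d = 1.751 and 1 − D₀(k_r−k_d)/(k_d L₀) = 0.9295,
t_c = ln(1.751 × 0.9295) / (0.597 − 0.341) = ln(1.627) / 0.2560 = 0.4870/0.2560 = 1.902 d.
L(t_c) = L₀ e^(−k_d t_c) = 9.43 × 0.5227 = 4.929 mg/L, and at the critical point k_r D_c = k_d L, so D_c = (0.341/0.597) × 4.929 = 2.816 mg/L.
Minimum DO = C_s − D_c = 9.30 − 2.816 = 6.484 mg/L.
x_c = v t_c = 0.734 m/s × 1.902 d × 86400 s/d = 120600 m ≈ 121 km.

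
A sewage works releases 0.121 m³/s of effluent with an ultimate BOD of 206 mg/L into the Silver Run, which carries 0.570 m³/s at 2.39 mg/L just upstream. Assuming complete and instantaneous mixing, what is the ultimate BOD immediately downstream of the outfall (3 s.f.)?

38.0 mg/L

Flow-weighted mixing: C = (Q_r C_r + Q_w C_w)/(Q_r + Q_w)
= (0.570×2.39 + 0.121×206)/(0.570 + 0.121) = 26.29/0.6910 = 38.04 mg/L.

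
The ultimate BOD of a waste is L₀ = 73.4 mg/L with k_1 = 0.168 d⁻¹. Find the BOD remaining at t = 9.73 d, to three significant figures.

L_t = L₀ e^(−k_1 t) = 73.4 × e^(−0.168×9.73) = 73.4 × 0.1950 = 14.31 mg/L.

L ≈ 14.3 mg/L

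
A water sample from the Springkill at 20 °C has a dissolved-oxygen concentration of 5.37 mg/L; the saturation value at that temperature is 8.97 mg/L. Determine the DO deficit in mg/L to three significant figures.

D = C_s − C = 8.97 − 5.37 = 3.60 mg/L.

D ≈ 3.60 mg/L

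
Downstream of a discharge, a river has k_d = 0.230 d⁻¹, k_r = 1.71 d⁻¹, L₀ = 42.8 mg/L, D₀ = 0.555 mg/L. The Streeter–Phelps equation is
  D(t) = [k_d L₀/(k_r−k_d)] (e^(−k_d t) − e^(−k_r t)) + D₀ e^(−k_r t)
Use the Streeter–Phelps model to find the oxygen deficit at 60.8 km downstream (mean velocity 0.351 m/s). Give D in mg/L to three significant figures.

D ≈ 4.00 mg/L

Travel time t = x/v = 60.8 km / (0.351 m/s) = 60800 m / 0.351 m/s = 173200 s = 2.005 d.
k_d L₀/(k_r−k_d) = 0.230×42.8/(1.71−0.230) = 9.844/1.480 = 6.651 mg/L.
e^(−k_d t) = e^(−0.230×2.005) = 0.6306; e^(−k_r t) = e^(−1.71×2.005) = 0.03244.
D = 6.651 × (0.6306 − 0.03244) + 0.555 × 0.03244 = 3.978 + 0.01801 = 3.996 mg/L.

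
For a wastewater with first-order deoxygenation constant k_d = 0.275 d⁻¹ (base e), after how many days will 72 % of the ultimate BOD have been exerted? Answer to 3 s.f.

y/L₀ = 1 − e^(−k_d t) = 0.72 ⇒ e^(−k_d t) = 0.280
t = −ln(0.280) / 0.275 = 1.273 / 0.275 = 4.629 d.

t ≈ 4.63 d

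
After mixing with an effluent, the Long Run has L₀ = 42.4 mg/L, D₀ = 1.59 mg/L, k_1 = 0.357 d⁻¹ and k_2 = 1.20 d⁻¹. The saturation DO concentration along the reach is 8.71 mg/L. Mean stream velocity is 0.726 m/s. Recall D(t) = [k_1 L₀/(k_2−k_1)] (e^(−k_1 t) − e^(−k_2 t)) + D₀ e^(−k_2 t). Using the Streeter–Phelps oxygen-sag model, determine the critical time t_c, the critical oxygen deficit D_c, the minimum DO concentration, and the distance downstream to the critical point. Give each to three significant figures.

t_c = [1/(k_2−k_1)] ln[(k_2/k_1)(1 − D₀(k_2−k_1)/(k_1 L₀))]
= [1/(1.20−0.357)] ln[(1.20/0.357)(1 − 1.59×0.8430/(0.357×42.4))]
= (1/0.8430) ln[3.361 × 0.9114] = 1.186 × ln(3.064) = 1.186 × 1.120 = 1.328 d.
L(t_c) = L₀ e^(−k_1 t_c) = 42.4 × 0.6224 = 26.39 mg/L, and at the critical point k_2 D_c = k_1 L, so D_c = (0.357/1.20) × 26.39 = 7.851 mg/L.
Minimum DO = C_s − D_c = 8.71 − 7.851 = 0.8588 mg/L.
x_c = v t_c = 0.726 m/s × 1.328 d × 86400 s/d = 83310 m ≈ 83.3 km.

t_c ≈ 1.33 d; D_c ≈ 7.85 mg/L; min DO ≈ 0.859 mg/L; x_c ≈ 83.3 km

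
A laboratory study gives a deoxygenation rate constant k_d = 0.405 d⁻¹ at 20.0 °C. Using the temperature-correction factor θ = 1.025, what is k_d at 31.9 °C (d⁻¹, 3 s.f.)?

k_d(T₂) = k_d(T₁) · θ^(T₂−T₁) = 0.405 × 1.025^(31.9−20.0)
= 0.405 × 1.025^11.9 = 0.405 × 1.342 = 0.5433 d⁻¹.

k_d ≈ 0.543 d⁻¹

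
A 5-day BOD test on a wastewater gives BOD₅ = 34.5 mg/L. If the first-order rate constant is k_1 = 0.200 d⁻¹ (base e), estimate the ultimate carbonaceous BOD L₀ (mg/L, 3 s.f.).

L₀ ≈ 54.6 mg/L

BOD₅ = L₀(1 − e^(−5k_1)) ⇒ L₀ = BOD₅ / (1 − e^(−5×0.200))
= 34.5 / (1 − 0.3679) = 34.5 / 0.6321 = 54.58 mg/L.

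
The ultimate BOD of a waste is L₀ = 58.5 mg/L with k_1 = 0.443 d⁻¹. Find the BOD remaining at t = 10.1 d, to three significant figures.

L ≈ 0.667 mg/L

L_t = L₀ e^(−k_1 t) = 58.5 × e^(−0.443×10.1) = 58.5 × 0.01140 = 0.6668 mg/L.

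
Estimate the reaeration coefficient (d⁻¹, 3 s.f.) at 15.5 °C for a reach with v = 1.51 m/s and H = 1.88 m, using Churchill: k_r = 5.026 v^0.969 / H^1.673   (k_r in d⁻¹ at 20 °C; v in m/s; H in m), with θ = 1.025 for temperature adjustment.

k_r(20) = 5.026 × 1.51^0.969 / 1.88^1.673 = 5.026 × 1.491 / 2.875 = 2.606 d⁻¹.
k_r(15.5) = 2.606 × 1.025^(15.5−20) = 2.606 × 0.8948 = 2.332 d⁻¹.

k_r ≈ 2.33 d⁻¹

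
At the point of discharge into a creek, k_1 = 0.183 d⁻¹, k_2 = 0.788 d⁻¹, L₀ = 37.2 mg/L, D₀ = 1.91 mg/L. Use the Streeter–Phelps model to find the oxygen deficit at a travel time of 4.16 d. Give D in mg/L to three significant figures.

D ≈ 4.90 mg/L

k_1 L₀/(k_2−k_1) = 0.183×37.2/(0.788−0.183) = 6.808/0.6050 = 11.25 mg/L.
e^(−k_1 t) = e^(−0.183×4.160) = 0.4671; e^(−k_2 t) = e^(−0.788×4.160) = 0.03770.
D = 11.25 × (0.4671 − 0.03770) + 1.91 × 0.03770 = 4.831 + 0.07201 = 4.903 mg/L.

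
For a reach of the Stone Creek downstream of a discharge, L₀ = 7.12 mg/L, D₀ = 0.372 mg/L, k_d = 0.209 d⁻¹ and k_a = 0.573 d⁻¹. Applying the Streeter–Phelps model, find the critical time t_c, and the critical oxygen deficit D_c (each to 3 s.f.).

t_c ≈ 2.51 d; D_c ≈ 1.54 mg/L

At the critical point dD/dt = 0, so k_d L₀ e^(−k_d t) = k_a D. Substituting D(t) from the Streeter–Phelps equation and solving for t gives
t_c = ln[(k_a/k_d)(1 − D₀(k_a−k_d)/(k_d L₀))] / (k_a−k_d).
Here k_a−k_d = 0.3640 d⁻¹ and 1 − D₀(k_a−k_d)/(k_d L₀) = 1 − 0.372×0.3640/(0.209×7.12) = 0.9090, so
t_c = ln(2.742 × 0.9090) / 0.3640 = 0.9131 / 0.3640 = 2.509 d.
L(t_c) = L₀ e^(−k_d t_c) = 7.12 × 0.5920 = 4.215 mg/L, and at the critical point k_a D_c = k_d L, so D_c = (0.209/0.573) × 4.215 = 1.537 mg/L.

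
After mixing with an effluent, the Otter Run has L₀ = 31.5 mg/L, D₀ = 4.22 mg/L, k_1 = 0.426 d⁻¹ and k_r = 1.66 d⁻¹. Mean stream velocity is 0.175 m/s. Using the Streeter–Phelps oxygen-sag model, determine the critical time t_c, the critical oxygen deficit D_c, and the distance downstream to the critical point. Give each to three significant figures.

At the critical point dD/dt = 0, so k_1 L₀ e^(−k_1 t) = k_r D. Substituting D(t) from the Streeter–Phelps equation and solving for t gives
t_c = ln[(k_r/k_1)(1 − D₀(k_r−k_1)/(k_1 L₀))] / (k_r−k_1).
Here k_r−k_1 = 1.234 d⁻¹ and 1 − D₀(k_r−k_1)/(k_1 L₀) = 1 − 4.22×1.234/(0.426×31.5) = 0.6119, so
t_c = ln(3.897 × 0.6119) / 1.234 = 0.8690 / 1.234 = 0.7042 d.
D_c = (k_1/k_r) L₀ e^(−k_1 t_c) = (0.426/1.66) × 31.5 × e^(−0.426×0.7042) = 0.2566 × 31.5 × 0.7408 = 5.989 mg/L.
x_c = v t_c = 0.175 m/s × 0.7042 d × 86400 s/d = 10650 m ≈ 10.6 km.

t_c ≈ 0.704 d; D_c ≈ 5.99 mg/L; x_c ≈ 10.6 km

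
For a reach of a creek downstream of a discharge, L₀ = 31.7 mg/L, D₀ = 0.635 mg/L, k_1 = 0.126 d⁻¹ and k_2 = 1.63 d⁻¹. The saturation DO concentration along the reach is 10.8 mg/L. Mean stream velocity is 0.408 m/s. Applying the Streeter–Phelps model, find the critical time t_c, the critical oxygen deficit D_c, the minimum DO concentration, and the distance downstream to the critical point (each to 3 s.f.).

With k_2/k_1 = 12.94 and 1 − D₀(k_2−k_1)/(k_1 L₀) = 0.7609,
t_c = ln(12.94 × 0.7609) / (1.63 − 0.126) = ln(9.843) / 1.504 = 2.287/1.504 = 1.520 d.
L(t_c) = L₀ e^(−k_1 t_c) = 31.7 × 0.8257 = 26.17 mg/L, and at the critical point k_2 D_c = k_1 L, so D_c = (0.126/1.63) × 26.17 = 2.023 mg/L.
Minimum DO = C_s − D_c = 10.8 − 2.023 = 8.777 mg/L.
x_c = v t_c = 0.408 m/s × 1.520 d × 86400 s/d = 53600 m ≈ 53.6 km.

t_c ≈ 1.52 d; D_c ≈ 2.02 mg/L; min DO ≈ 8.78 mg/L; x_c ≈ 53.6 km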